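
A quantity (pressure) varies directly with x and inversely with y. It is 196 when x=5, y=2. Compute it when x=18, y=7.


z = k·x/y
Solve for k using the known point: k = z·y/x = 196×2/5 = 392/5 = 78.4000
Now evaluate at x=18, y=7:
z = k × 18 / 7 = (392 × 18) / (5 × 7) = 7056/35
= 201.6000

201.6000


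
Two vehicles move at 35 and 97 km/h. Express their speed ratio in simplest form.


Ratio = 35:97
GCD = 1
Simplified = 35:97
Time ratio (same distance) = 97:35
Speed ratio = 35:97

35:97


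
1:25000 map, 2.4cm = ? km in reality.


Real distance = map distance × scale
= 2.4cm × 25000
= 60000 cm = 600.0 m
= 0.600 km

0.600 km


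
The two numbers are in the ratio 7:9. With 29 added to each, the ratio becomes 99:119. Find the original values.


Let A = 7k, B = 9k.
(7k + 29) / (9k + 29) = 99/119
Cross-multiply: 119(7k + 29) = 99(9k + 29)
833k + 3451 = 891k + 2871
833k - 891k = 2871 - 3451
-58k = -580
k = -580/-58 = 10
A = 7×10 = 70, B = 9×10 = 90
= A = 70, B = 90

A = 70, B = 90


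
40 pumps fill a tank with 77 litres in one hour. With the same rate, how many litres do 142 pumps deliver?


Direct proportion: y/x = constant
k = 77/40 = 1.9250
y₂ = k × 142 = 77 × 142 / 40 = 10934/40
= 273.35

273.35


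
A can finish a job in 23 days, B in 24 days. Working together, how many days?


Rate of A = 1/23 per day
Rate of B = 1/24 per day
Combined rate = 1/23 + 1/24 = 47/552 ≈ 0.0851 per day
Days = 1 / combined rate = 552/47
≈ 11.74 days

11.74 days


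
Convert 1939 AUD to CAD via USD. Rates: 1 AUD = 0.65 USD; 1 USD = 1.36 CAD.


Step 1: 1939 AUD × 0.65 = 1260.35 USD
Step 2: 1260.35 USD × 1.36 = 1714.08 CAD
Implied rate AUD→CAD = 0.65 × 1.36 = 0.8840
= 1714.08 CAD

1714.08 CAD


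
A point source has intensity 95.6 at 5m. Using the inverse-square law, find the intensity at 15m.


I₁d₁² = I₂d₂²
I₂ = I₁ × (d₁/d₂)²
= 95.6 × (5/15)²
= 95.6 × 25/225
= 2390/225
≈ 10.6222

10.6222


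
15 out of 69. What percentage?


Percentage = (part / whole) × 100
= (15 / 69) × 100
≈ 21.74%

21.74%


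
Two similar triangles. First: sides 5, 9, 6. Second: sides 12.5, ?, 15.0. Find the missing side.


Scale factor = 12.5/5 = 2.5
Missing side = 9 × 2.5
= 22.5

22.5


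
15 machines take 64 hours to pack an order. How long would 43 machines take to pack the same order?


Inverse proportion: x × y = constant
k = 15 × 64 = 960
y₂ = k / 43 = 960 / 43
= 22.33

22.33


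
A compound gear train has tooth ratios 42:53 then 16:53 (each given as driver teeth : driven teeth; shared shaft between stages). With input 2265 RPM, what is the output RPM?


Stage 1: RPM_B = RPM_A × t_A/t_B = 2265 × 42/53 = 95130/53 ≈ 1794.91
B and C share a shaft → RPM_C = RPM_B
Stage 2: RPM_D = RPM_C × t_C/t_D = RPM_A × (t_A×t_C)/(t_B×t_D)
Overall ratio = (42×16)/(53×53) = 672/2809
RPM_D = 2265 × 672/2809 = 1522080/2809
≈ 541.86 RPM

541.86 RPM


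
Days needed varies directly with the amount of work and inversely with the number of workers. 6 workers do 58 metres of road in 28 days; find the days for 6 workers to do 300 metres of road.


Days ∝ work / workers, so d₂ = d₁ × (m₁/m₂) × (w₂/w₁)
Workers factor (inverse): 6/6 = 1.0000
Work factor (direct): 300/58 ≈ 5.1724
d₂ = 28 × 6/6 × 300/58 = (28 × 6 × 300) / (6 × 58) = 50400/348
≈ 144.83 days

144.83 days


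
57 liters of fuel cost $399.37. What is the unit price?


Unit rate = total / quantity
= 399.37 / 57
= $7.01 per unit

$7.01 per unit


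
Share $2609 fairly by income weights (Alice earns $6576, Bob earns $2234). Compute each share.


Total income = 6576 + 2234 = $8810
Alice: $2609 × 6576/8810 = $1947.42
Bob: $2609 × 2234/8810 = $661.58
= Alice: $1947.42, Bob: $661.58

Alice: $1947.42, Bob: $661.58


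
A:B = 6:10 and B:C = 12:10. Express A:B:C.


Match B: multiply A:B by 12 → 72:120
Multiply B:C by 10 → 120:100
Combined: 72:120:100
GCD = 4
= 18:30:25

18:30:25


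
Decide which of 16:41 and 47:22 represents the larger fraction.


16/41 = 0.3902
47/22 = 2.1364
0.3902 < 2.1364, so 16:41 is less
= 47:22

47:22


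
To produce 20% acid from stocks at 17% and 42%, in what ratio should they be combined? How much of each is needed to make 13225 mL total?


Let x parts of 17% mix with y parts of 42%.
17x + 42y = 20(x + y)
17x + 42y = 20x + 20y
x(17 - 20) = y(20 - 42)
x/y = (42 - 20)/(20 - 17) = 22/3
Simplify: 22:3
Total parts = 25; one part = 13225/25 = 529.00 mL
17% solution: 22×529.00 = 11638.00 mL
42% solution: 3×529.00 = 1587.00 mL
= ratio 22:3; 11638.00 mL and 1587.00 mL

ratio 22:3; 11638.00 mL and 1587.00 mL


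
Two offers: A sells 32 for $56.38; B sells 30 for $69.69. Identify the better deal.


Deal A: $56.38/32 = $1.7619/unit
Deal B: $69.69/30 = $2.3230/unit
A is cheaper per unit
= Deal A

Deal A


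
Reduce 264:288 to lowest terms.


GCD(264, 288) = 24
264/24 : 288/24
= 11:12

11:12


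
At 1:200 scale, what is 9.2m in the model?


Model size = real / scale
= 9.2 / 200
= 0.0460 m

0.0460 m


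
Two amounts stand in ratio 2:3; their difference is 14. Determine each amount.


Let A = 2k, B = 3k.
3k - 2k = 14
1k = 14 → k = 14/1 = 14
A = 2×14 = 28, B = 3×14 = 42
= A = 28, B = 42

A = 28, B = 42


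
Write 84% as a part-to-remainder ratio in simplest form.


84% means 84 parts out of 100; remainder = 16
Part : remainder = 84:16
GCD = 4
= 21:4

21:4


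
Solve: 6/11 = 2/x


Cross multiply: 6 × x = 11 × 2
6x = 22
x = 22 / 6
= 3.67

3.67


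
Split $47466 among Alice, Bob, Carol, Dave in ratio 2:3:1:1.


Total parts = 2 + 3 + 1 + 1 = 7
Alice: 47466 × 2/7 = 13561.71
Bob: 47466 × 3/7 = 20342.57
Carol: 47466 × 1/7 = 6780.86
Dave: 47466 × 1/7 = 6780.86
= Alice: $13561.71, Bob: $20342.57, Carol: $6780.86, Dave: $6780.86

Alice: $13561.71, Bob: $20342.57, Carol: $6780.86, Dave: $6780.86


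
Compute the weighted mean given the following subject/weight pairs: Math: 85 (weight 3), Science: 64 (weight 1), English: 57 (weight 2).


Numerator = 85×3 + 64×1 + 57×2
= 255 + 64 + 114
= 433
Total weight = 6
Weighted avg = 433/6
= 72.17

72.17


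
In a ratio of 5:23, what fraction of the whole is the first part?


Total parts = 5 + 23 = 28
First part: 5/28 = 5/28
= 5/28

5/28


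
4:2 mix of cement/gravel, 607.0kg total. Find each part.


Total parts = 4 + 2 = 6
cement: 607.0 × 4/6 = 404.7kg
gravel: 607.0 × 2/6 = 202.3kg
= 404.7kg and 202.3kg

404.7kg and 202.3kg


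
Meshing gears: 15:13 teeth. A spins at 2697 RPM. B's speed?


Gear ratio = 15:13 = 15:13
RPM_B = RPM_A × (teeth_A / teeth_B)
= 2697 × (15/13)
= 3111.9 RPM

3111.9 RPM


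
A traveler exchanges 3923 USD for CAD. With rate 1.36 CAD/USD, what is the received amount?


Amount × rate = 3923 × 1.36
= 5335.28 CAD

5335.28 CAD


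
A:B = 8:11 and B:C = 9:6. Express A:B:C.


Match B: multiply A:B by 9 → 72:99
Multiply B:C by 11 → 99:66
Combined: 72:99:66
GCD = 3
= 24:33:22

24:33:22


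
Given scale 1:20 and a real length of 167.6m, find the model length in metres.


Model size = real / scale
= 167.6 / 20
= 8.3800 m

8.3800 m


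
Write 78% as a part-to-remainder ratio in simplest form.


78% means 78 parts out of 100; remainder = 22
Part : remainder = 78:22
GCD = 2
= 39:11

39:11


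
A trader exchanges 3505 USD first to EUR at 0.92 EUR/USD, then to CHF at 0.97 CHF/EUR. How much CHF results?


Step 1: 3505 USD × 0.92 = 3224.60 EUR
Step 2: 3224.60 EUR × 0.97 = 3127.86 CHF
Implied rate USD→CHF = 0.92 × 0.97 = 0.8924
= 3127.86 CHF

3127.86 CHF


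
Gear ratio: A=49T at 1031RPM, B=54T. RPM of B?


Gear ratio = 49:54 = 49:54
RPM_B = RPM_A × (teeth_A / teeth_B)
= 1031 × (49/54)
= 935.5 RPM

935.5 RPM


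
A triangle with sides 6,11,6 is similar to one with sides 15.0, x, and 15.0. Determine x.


Scale factor = 15.0/6 = 2.5
Missing side = 11 × 2.5
= 27.5

27.5


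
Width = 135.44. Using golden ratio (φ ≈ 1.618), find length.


φ = (1 + √5) / 2 ≈ 1.618
Length = width × φ = 135.44 × 1.618 = 219.14192
≈ 219.14

219.14


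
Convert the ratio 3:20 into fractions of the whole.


Total parts = 3 + 20 = 23
First part: 3/23 = 3/23
Second part: 20/23 = 20/23
= 3/23 and 20/23

3/23 and 20/23


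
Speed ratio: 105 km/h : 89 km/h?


Ratio = 105:89
GCD = 1
Simplified = 105:89
Time ratio (same distance) = 89:105
Speed ratio = 105:89

105:89


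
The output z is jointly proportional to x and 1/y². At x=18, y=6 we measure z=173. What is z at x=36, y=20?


z = k·x/y²
Solve for k using the known point: k = z·y²/x = 173×36/18 = 6228/18 = 346.0000
Now evaluate at x=36, y=20:
z = k × 36 / 400 = (6228 × 36) / (18 × 400) = 224208/7200
= 31.1400

31.1400


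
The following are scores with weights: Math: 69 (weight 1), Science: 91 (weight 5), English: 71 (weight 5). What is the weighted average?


Numerator = 69×1 + 91×5 + 71×5
= 69 + 455 + 355
= 879
Total weight = 11
Weighted avg = 879/11
= 79.91

79.91


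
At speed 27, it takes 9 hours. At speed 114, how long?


Inverse proportion: x × y = constant
k = 27 × 9 = 243
y₂ = k / 114 = 243 / 114
= 2.13

2.13


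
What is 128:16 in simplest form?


GCD(128, 16) = 16
128/16 : 16/16
= 8:1

8:1


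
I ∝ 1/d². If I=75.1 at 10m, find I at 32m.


I₁d₁² = I₂d₂²
I₂ = I₁ × (d₁/d₂)²
= 75.1 × (10/32)²
= 75.1 × 100/1024
= 7510/1024
≈ 7.3340

7.3340


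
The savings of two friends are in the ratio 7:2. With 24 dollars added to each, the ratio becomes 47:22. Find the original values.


Let A = 7k, B = 2k.
(7k + 24) / (2k + 24) = 47/22
Cross-multiply: 22(7k + 24) = 47(2k + 24)
154k + 528 = 94k + 1128
154k - 94k = 1128 - 528
60k = 600
k = 600/60 = 10
A = 7×10 = 70, B = 2×10 = 20
= A = 70, B = 20

A = 70, B = 20


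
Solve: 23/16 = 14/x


Cross multiply: 23 × x = 16 × 14
23x = 224
x = 224 / 23
= 9.74

9.74


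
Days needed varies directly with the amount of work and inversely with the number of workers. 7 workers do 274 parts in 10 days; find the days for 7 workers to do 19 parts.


Days ∝ work / workers, so d₂ = d₁ × (m₁/m₂) × (w₂/w₁)
Workers factor (inverse): 7/7 = 1.0000
Work factor (direct): 19/274 ≈ 0.0693
d₂ = 10 × 7/7 × 19/274 = (10 × 7 × 19) / (7 × 274) = 1330/1918
≈ 0.69 days

0.69 days


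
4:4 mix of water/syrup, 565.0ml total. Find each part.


Total parts = 4 + 4 = 8
water: 565.0 × 4/8 = 282.5ml
syrup: 565.0 × 4/8 = 282.5ml
= 282.5ml and 282.5ml

282.5ml and 282.5ml


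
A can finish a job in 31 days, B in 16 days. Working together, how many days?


Rate of A = 1/31 per day
Rate of B = 1/16 per day
Combined rate = 1/31 + 1/16 = 47/496 ≈ 0.0948 per day
Days = 1 / combined rate = 496/47
≈ 10.55 days

10.55 days


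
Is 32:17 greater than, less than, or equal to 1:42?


32/17 = 1.8824
1/42 = 0.0238
1.8824 > 0.0238, so 32:17 is greater
= greater than

greater than


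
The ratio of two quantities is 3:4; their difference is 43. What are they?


Let A = 3k, B = 4k.
4k - 3k = 43
1k = 43 → k = 43/1 = 43
A = 3×43 = 129, B = 4×43 = 172
= A = 129, B = 172

A = 129, B = 172


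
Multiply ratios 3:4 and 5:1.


Compound ratio = (3×5) : (4×1)
= 15:4
GCD = 1
= 15:4

15:4


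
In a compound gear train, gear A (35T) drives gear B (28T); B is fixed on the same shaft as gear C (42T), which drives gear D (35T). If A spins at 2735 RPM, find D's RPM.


Stage 1: RPM_B = RPM_A × t_A/t_B = 2735 × 35/28 = 95725/28 = 3418.75
B and C share a shaft → RPM_C = RPM_B
Stage 2: RPM_D = RPM_C × t_C/t_D = RPM_A × (t_A×t_C)/(t_B×t_D)
Overall ratio = (35×42)/(28×35) = 1470/980
RPM_D = 2735 × 1470/980 = 4020450/980
= 4102.50 RPM

4102.50 RPM


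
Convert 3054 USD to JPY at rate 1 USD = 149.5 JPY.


Amount × rate = 3054 × 149.5
= 456573.00 JPY

456573.00 JPY


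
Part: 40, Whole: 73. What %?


Percentage = (part / whole) × 100
= (40 / 73) × 100
≈ 54.79%

54.79%


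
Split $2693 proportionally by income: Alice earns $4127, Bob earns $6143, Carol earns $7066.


Total income = 4127 + 6143 + 7066 = $17336
Alice: $2693 × 4127/17336 = $641.09
Bob: $2693 × 6143/17336 = $954.26
Carol: $2693 × 7066/17336 = $1097.64
= Alice: $641.09, Bob: $954.26, Carol: $1097.64

Alice: $641.09, Bob: $954.26, Carol: $1097.64


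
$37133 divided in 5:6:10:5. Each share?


Total parts = 5 + 6 + 10 + 5 = 26
Part 1: 37133 × 5/26 = 7140.96
Part 2: 37133 × 6/26 = 8569.15
Part 3: 37133 × 10/26 = 14281.92
Part 4: 37133 × 5/26 = 7140.96
= Part 1: $7140.96, Part 2: $8569.15, Part 3: $14281.92, Part 4: $7140.96

Part 1: $7140.96, Part 2: $8569.15, Part 3: $14281.92, Part 4: $7140.96


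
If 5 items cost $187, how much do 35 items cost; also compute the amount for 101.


Direct proportion: y/x = constant
k = 187/5 = 37.4000
y at x=35: k × 35 = 187 × 35 / 5 = 6545/5 = 1309.00
y at x=101: k × 101 = 187 × 101 / 5 = 18887/5 = 3777.40
= 1309.00 and 3777.40

1309.00 and 3777.40


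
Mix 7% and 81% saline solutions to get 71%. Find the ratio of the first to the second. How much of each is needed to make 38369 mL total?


Let x parts of 7% mix with y parts of 81%.
7x + 81y = 71(x + y)
7x + 81y = 71x + 71y
x(7 - 71) = y(71 - 81)
x/y = (81 - 71)/(71 - 7) = 10/64
Simplify: 5:32
Total parts = 37; one part = 38369/37 = 1037.00 mL
7% solution: 5×1037.00 = 5185.00 mL
81% solution: 32×1037.00 = 33184.00 mL
= ratio 5:32; 5185.00 mL and 33184.00 mL

ratio 5:32; 5185.00 mL and 33184.00 mL


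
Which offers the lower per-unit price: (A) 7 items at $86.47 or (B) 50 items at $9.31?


Deal A: $86.47/7 = $12.3529/unit
Deal B: $9.31/50 = $0.1862/unit
B is cheaper per unit
= Deal B

Deal B


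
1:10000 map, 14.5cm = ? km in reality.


Real distance = map distance × scale
= 14.5cm × 10000
= 145000 cm = 1450.0 m
= 1.450 km

1.450 km


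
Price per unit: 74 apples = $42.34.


Unit rate = total / quantity
= 42.34 / 74
= $0.57 per unit

$0.57 per unit


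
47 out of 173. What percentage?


Percentage = (part / whole) × 100
= (47 / 173) × 100
≈ 27.17%

27.17%


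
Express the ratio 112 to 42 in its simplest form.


GCD(112, 42) = 14
112/14 : 42/14
= 8:3

8:3


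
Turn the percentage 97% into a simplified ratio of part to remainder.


97% means 97 parts out of 100; remainder = 3
Part : remainder = 97:3
GCD = 1
= 97:3

97:3


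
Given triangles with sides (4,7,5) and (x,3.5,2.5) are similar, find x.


Scale factor = 3.5/7 = 0.5
Missing side = 4 × 0.5
= 2.0

2.0


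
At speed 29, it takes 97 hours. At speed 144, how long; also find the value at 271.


Inverse proportion: x × y = constant
k = 29 × 97 = 2813
At x=144: k/144 = 19.53
At x=271: k/271 = 10.38
= 19.53 and 10.38

19.53 and 10.38


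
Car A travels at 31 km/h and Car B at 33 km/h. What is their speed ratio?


Ratio = 31:33
GCD = 1
Simplified = 31:33
Time ratio (same distance) = 33:31
Speed ratio = 31:33

31:33


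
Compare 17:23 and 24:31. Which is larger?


17/23 = 0.7391
24/31 = 0.7742
0.7391 < 0.7742, so 17:23 is less
= 24:31

24:31


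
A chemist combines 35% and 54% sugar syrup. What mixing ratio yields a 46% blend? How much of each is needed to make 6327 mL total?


Let x parts of 35% mix with y parts of 54%.
35x + 54y = 46(x + y)
35x + 54y = 46x + 46y
x(35 - 46) = y(46 - 54)
x/y = (54 - 46)/(46 - 35) = 8/11
Simplify: 8:11
Total parts = 19; one part = 6327/19 = 333.00 mL
35% solution: 8×333.00 = 2664.00 mL
54% solution: 11×333.00 = 3663.00 mL
= ratio 8:11; 2664.00 mL and 3663.00 mL

ratio 8:11; 2664.00 mL and 3663.00 mL


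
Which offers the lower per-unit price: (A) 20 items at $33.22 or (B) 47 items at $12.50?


Deal A: $33.22/20 = $1.6610/unit
Deal B: $12.50/47 = $0.2660/unit
B is cheaper per unit
= Deal B

Deal B


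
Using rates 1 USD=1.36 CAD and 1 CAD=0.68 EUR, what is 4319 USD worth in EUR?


Step 1: 4319 USD × 1.36 = 5873.84 CAD
Step 2: 5873.84 CAD × 0.68 = 3994.21 EUR
Implied rate USD→EUR = 1.36 × 0.68 = 0.9248
= 3994.21 EUR

3994.21 EUR


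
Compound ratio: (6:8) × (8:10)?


Compound ratio = (6×8) : (8×10)
= 48:80
GCD = 16
= 3:5

3:5


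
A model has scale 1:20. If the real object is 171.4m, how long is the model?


Model size = real / scale
= 171.4 / 20
= 8.5700 m

8.5700 m


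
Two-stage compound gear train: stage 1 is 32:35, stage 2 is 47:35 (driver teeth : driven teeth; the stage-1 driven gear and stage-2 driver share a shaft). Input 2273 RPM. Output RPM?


Stage 1: RPM_B = RPM_A × t_A/t_B = 2273 × 32/35 = 72736/35 ≈ 2078.17
B and C share a shaft → RPM_C = RPM_B
Stage 2: RPM_D = RPM_C × t_C/t_D = RPM_A × (t_A×t_C)/(t_B×t_D)
Overall ratio = (32×47)/(35×35) = 1504/1225
RPM_D = 2273 × 1504/1225 = 3418592/1225
≈ 2790.69 RPM

2790.69 RPM


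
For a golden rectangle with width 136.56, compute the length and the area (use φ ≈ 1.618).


φ = (1 + √5) / 2 ≈ 1.618
Length = width × φ = 136.56 × 1.618 = 220.95408
≈ 220.95
Area = width × length = 136.56 × 220.95408 = 30173.4891648 ≈ 30173.49
= Length: 220.95, Area: 30173.49

Length: 220.95, Area: 30173.49


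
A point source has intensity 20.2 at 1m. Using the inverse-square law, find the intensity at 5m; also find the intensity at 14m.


I₁d₁² = I₂d₂²
I at 5m = 20.2 × (1/5)² = 20.2 × 1/25 = 20.2/25 = 0.8080
I at 14m = 20.2 × (1/14)² = 20.2 × 1/196 = 20.2/196 ≈ 0.1031
= 0.8080 and 0.1031

0.8080 and 0.1031


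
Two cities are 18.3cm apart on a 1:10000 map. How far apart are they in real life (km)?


Real distance = map distance × scale
= 18.3cm × 10000
= 183000 cm = 1830.0 m
= 1.830 km

1.830 km


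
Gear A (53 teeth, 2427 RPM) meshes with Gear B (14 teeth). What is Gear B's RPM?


Gear ratio = 53:14 = 53:14
RPM_B = RPM_A × (teeth_A / teeth_B)
= 2427 × (53/14)
= 9187.9 RPM

9187.9 RPM


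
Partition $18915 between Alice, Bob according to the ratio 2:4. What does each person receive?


Total parts = 2 + 4 = 6
Alice: 18915 × 2/6 = 6305.00
Bob: 18915 × 4/6 = 12610.00
= Alice: $6305.00, Bob: $12610.00

Alice: $6305.00, Bob: $12610.00


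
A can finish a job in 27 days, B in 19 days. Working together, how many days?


Rate of A = 1/27 per day
Rate of B = 1/19 per day
Combined rate = 1/27 + 1/19 = 46/513 ≈ 0.0897 per day
Days = 1 / combined rate = 513/46
≈ 11.15 days

11.15 days


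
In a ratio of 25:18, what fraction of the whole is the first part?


Total parts = 25 + 18 = 43
First part: 25/43 = 25/43
= 25/43

25/43


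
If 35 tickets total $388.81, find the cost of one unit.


Unit rate = total / quantity
= 388.81 / 35
= $11.11 per unit

$11.11 per unit


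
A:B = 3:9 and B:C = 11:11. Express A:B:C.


Match B: multiply A:B by 11 → 33:99
Multiply B:C by 9 → 99:99
Combined: 33:99:99
GCD = 33
= 1:3:3

1:3:3


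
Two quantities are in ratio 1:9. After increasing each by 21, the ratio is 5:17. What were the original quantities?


Let A = 1k, B = 9k.
(1k + 21) / (9k + 21) = 5/17
Cross-multiply: 17(1k + 21) = 5(9k + 21)
17k + 357 = 45k + 105
17k - 45k = 105 - 357
-28k = -252
k = -252/-28 = 9
A = 1×9 = 9, B = 9×9 = 81
= A = 9, B = 81

A = 9, B = 81


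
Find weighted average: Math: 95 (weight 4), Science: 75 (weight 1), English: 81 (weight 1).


Numerator = 95×4 + 75×1 + 81×1
= 380 + 75 + 81
= 536
Total weight = 6
Weighted avg = 536/6
= 89.33

89.33


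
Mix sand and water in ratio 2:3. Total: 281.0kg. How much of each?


Total parts = 2 + 3 = 5
sand: 281.0 × 2/5 = 112.4kg
water: 281.0 × 3/5 = 168.6kg
= 112.4kg and 168.6kg

112.4kg and 168.6kg


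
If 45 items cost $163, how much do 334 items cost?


Direct proportion: y/x = constant
k = 163/45 ≈ 3.6222
y₂ = k × 334 = 163 × 334 / 45 = 54442/45
≈ 1209.82

1209.82


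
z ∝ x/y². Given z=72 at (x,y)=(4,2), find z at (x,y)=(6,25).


z = k·x/y²
Solve for k using the known point: k = z·y²/x = 72×4/4 = 288/4 = 72.0000
Now evaluate at x=6, y=25:
z = k × 6 / 625 = (288 × 6) / (4 × 625) = 1728/2500
= 0.6912

0.6912


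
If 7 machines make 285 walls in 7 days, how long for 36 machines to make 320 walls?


Days ∝ work / workers, so d₂ = d₁ × (m₁/m₂) × (w₂/w₁)
Workers factor (inverse): 7/36 ≈ 0.1944
Work factor (direct): 320/285 ≈ 1.1228
d₂ = 7 × 7/36 × 320/285 = (7 × 7 × 320) / (36 × 285) = 15680/10260
≈ 1.53 days

1.53 days


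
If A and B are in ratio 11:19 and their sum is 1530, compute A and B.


Let A = 11k, B = 19k.
11k + 19k = 1530
30k = 1530 → k = 1530/30 = 51
A = 11×51 = 561, B = 19×51 = 969
= A = 561, B = 969

A = 561, B = 969


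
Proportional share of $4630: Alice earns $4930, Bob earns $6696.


Total income = 4930 + 6696 = $11626
Alice: $4630 × 4930/11626 = $1963.35
Bob: $4630 × 6696/11626 = $2666.65
= Alice: $1963.35, Bob: $2666.65

Alice: $1963.35, Bob: $2666.65


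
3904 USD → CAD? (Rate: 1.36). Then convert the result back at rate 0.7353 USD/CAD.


Amount × rate = 3904 × 1.36 = 5309.44 CAD
Round-trip: 5309.44 × 0.7353 = 3904.03 USD
= 5309.44 CAD, then 3904.03 USD

5309.44 CAD, then 3904.03 USD


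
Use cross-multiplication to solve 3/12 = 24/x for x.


Cross multiply: 3 × x = 12 × 24
3x = 288
x = 288 / 3
= 96.00

96.00


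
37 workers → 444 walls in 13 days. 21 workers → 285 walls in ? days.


Days ∝ work / workers, so d₂ = d₁ × (m₁/m₂) × (w₂/w₁)
Workers factor (inverse): 37/21 ≈ 1.7619
Work factor (direct): 285/444 ≈ 0.6419
d₂ = 13 × 37/21 × 285/444 = (13 × 37 × 285) / (21 × 444) = 137085/9324
≈ 14.70 days

14.70 days


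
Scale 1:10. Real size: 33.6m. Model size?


Model size = real / scale
= 33.6 / 10
= 3.3600 m

3.3600 m


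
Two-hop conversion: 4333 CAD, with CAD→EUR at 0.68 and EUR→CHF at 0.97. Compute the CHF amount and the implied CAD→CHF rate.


Step 1: 4333 CAD × 0.68 = 2946.44 EUR
Step 2: 2946.44 EUR × 0.97 = 2858.05 CHF
Implied rate CAD→CHF = 0.68 × 0.97 = 0.6596
= 2858.05 CHF; implied rate 0.6596 CHF/CAD

2858.05 CHF; implied rate 0.6596 CHF/CAD


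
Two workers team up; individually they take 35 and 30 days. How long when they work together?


Rate of A = 1/35 per day
Rate of B = 1/30 per day
Combined rate = 1/35 + 1/30 = 65/1050 ≈ 0.0619 per day
Days = 1 / combined rate = 1050/65
≈ 16.15 days

16.15 days


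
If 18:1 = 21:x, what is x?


Cross multiply: 18 × x = 1 × 21
18x = 21
x = 21 / 18
= 1.17

1.17


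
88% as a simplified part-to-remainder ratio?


88% means 88 parts out of 100; remainder = 12
Part : remainder = 88:12
GCD = 4
= 22:3

22:3


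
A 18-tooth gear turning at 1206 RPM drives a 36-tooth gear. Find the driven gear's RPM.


Gear ratio = 18:36 = 1:2
RPM_B = RPM_A × (teeth_A / teeth_B)
= 1206 × (18/36)
= 603.0 RPM

603.0 RPM


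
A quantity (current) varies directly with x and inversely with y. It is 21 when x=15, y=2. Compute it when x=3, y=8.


z = k·x/y
Solve for k using the known point: k = z·y/x = 21×2/15 = 42/15 = 2.8000
Now evaluate at x=3, y=8:
z = k × 3 / 8 = (42 × 3) / (15 × 8) = 126/120
= 1.0500

1.0500


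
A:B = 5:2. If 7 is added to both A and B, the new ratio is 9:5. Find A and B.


Let A = 5k, B = 2k.
(5k + 7) / (2k + 7) = 9/5
Cross-multiply: 5(5k + 7) = 9(2k + 7)
25k + 35 = 18k + 63
25k - 18k = 63 - 35
7k = 28
k = 28/7 = 4
A = 5×4 = 20, B = 2×4 = 8
= A = 20, B = 8

A = 20, B = 8


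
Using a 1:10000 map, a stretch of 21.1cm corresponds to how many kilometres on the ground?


Real distance = map distance × scale
= 21.1cm × 10000
= 211000 cm = 2110.0 m
= 2.110 km

2.110 km


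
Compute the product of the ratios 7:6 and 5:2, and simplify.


Compound ratio = (7×5) : (6×2)
= 35:12
GCD = 1
= 35:12

35:12


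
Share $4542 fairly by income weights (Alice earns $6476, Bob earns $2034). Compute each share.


Total income = 6476 + 2034 = $8510
Alice: $4542 × 6476/8510 = $3456.40
Bob: $4542 × 2034/8510 = $1085.60
= Alice: $3456.40, Bob: $1085.60

Alice: $3456.40, Bob: $1085.60


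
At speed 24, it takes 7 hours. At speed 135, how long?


Inverse proportion: x × y = constant
k = 24 × 7 = 168
y₂ = k / 135 = 168 / 135
= 1.24

1.24


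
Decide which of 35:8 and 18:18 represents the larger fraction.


35/8 = 4.3750
18/18 = 1.0000
4.3750 > 1.0000, so 35:8 is greater
= 35:8

35:8


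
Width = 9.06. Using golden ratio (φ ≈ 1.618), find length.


φ = (1 + √5) / 2 ≈ 1.618
Length = width × φ = 9.06 × 1.618 = 14.65908
≈ 14.66

14.66


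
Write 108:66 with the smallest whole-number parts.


GCD(108, 66) = 6
108/6 : 66/6
= 18:11

18:11


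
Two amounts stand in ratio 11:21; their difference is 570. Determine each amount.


Let A = 11k, B = 21k.
21k - 11k = 570
10k = 570 → k = 570/10 = 57
A = 11×57 = 627, B = 21×57 = 1197
= A = 627, B = 1197

A = 627, B = 1197


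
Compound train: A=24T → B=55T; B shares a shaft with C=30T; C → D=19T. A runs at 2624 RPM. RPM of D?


Stage 1: RPM_B = RPM_A × t_A/t_B = 2624 × 24/55 = 62976/55 ≈ 1145.02
B and C share a shaft → RPM_C = RPM_B
Stage 2: RPM_D = RPM_C × t_C/t_D = RPM_A × (t_A×t_C)/(t_B×t_D)
Overall ratio = (24×30)/(55×19) = 720/1045
RPM_D = 2624 × 720/1045 = 1889280/1045
≈ 1807.92 RPM

1807.92 RPM


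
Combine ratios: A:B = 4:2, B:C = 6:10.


Match B: multiply A:B by 6 → 24:12
Multiply B:C by 2 → 12:20
Combined: 24:12:20
GCD = 4
= 6:3:5

6:3:5


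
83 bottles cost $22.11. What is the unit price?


Unit rate = total / quantity
= 22.11 / 83
= $0.27 per unit

$0.27 per unit


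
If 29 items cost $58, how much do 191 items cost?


Direct proportion: y/x = constant
k = 58/29 = 2.0000
y₂ = k × 191 = 58 × 191 / 29 = 11078/29
= 382.00

382.00


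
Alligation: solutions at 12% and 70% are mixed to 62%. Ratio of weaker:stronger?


Let x parts of 12% mix with y parts of 70%.
12x + 70y = 62(x + y)
12x + 70y = 62x + 62y
x(12 - 62) = y(62 - 70)
x/y = (70 - 62)/(62 - 12) = 8/50
Simplify: 4:25
= 4:25

4:25


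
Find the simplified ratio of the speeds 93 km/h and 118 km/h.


Ratio = 93:118
GCD = 1
Simplified = 93:118
Time ratio (same distance) = 118:93
Speed ratio = 93:118

93:118


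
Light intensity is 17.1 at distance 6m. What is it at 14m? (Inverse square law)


I₁d₁² = I₂d₂²
I₂ = I₁ × (d₁/d₂)²
= 17.1 × (6/14)²
= 17.1 × 36/196
= 615.6/196
≈ 3.1408

3.1408


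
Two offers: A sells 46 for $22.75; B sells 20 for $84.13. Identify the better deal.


Deal A: $22.75/46 = $0.4946/unit
Deal B: $84.13/20 = $4.2065/unit
A is cheaper per unit
= Deal A

Deal A


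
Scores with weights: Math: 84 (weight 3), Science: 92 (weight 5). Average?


Numerator = 84×3 + 92×5
= 252 + 460
= 712
Total weight = 8
Weighted avg = 712/8
= 89.00

89.00


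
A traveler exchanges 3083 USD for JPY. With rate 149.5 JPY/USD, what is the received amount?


Amount × rate = 3083 × 149.5
= 460908.50 JPY

460908.50 JPY


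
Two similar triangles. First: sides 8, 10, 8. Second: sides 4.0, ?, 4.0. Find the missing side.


Scale factor = 4.0/8 = 0.5
Missing side = 10 × 0.5
= 5.0

5.0


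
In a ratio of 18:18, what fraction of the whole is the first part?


Total parts = 18 + 18 = 36
First part: 18/36 = 1/2
= 1/2

1/2


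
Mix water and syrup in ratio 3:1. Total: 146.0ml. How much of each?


Total parts = 3 + 1 = 4
water: 146.0 × 3/4 = 109.5ml
syrup: 146.0 × 1/4 = 36.5ml
= 109.5ml and 36.5ml

109.5ml and 36.5ml


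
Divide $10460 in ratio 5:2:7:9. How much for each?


Total parts = 5 + 2 + 7 + 9 = 23
Part 1: 10460 × 5/23 = 2273.91
Part 2: 10460 × 2/23 = 909.57
Part 3: 10460 × 7/23 = 3183.48
Part 4: 10460 × 9/23 = 4093.04
= Part 1: $2273.91, Part 2: $909.57, Part 3: $3183.48, Part 4: $4093.04

Part 1: $2273.91, Part 2: $909.57, Part 3: $3183.48, Part 4: $4093.04


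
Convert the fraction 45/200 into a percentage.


Percentage = (part / whole) × 100
= (45 / 200) × 100
= 22.50%

22.50%


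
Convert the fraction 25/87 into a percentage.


Percentage = (part / whole) × 100
= (25 / 87) × 100
≈ 28.74%

28.74%


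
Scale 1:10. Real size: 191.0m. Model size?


Model size = real / scale
= 191.0 / 10
= 19.1000 m

19.1000 m


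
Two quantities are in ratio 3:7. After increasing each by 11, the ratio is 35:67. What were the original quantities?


Let A = 3k, B = 7k.
(3k + 11) / (7k + 11) = 35/67
Cross-multiply: 67(3k + 11) = 35(7k + 11)
201k + 737 = 245k + 385
201k - 245k = 385 - 737
-44k = -352
k = -352/-44 = 8
A = 3×8 = 24, B = 7×8 = 56
= A = 24, B = 56

A = 24, B = 56


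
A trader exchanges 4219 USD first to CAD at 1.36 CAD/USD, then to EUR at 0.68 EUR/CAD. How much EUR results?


Step 1: 4219 USD × 1.36 = 5737.84 CAD
Step 2: 5737.84 CAD × 0.68 = 3901.73 EUR
Implied rate USD→EUR = 1.36 × 0.68 = 0.9248
= 3901.73 EUR

3901.73 EUR


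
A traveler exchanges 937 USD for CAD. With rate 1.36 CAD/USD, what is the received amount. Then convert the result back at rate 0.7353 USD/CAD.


Amount × rate = 937 × 1.36 = 1274.32 CAD
Round-trip: 1274.32 × 0.7353 = 937.01 USD
= 1274.32 CAD, then 937.01 USD

1274.32 CAD, then 937.01 USD


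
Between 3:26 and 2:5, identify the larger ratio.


3/26 = 0.1154
2/5 = 0.4000
0.1154 < 0.4000, so 3:26 is less
= 2:5

2:5


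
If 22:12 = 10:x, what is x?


Cross multiply: 22 × x = 12 × 10
22x = 120
x = 120 / 22
= 5.45

5.45


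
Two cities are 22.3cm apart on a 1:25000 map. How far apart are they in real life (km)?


Real distance = map distance × scale
= 22.3cm × 25000
= 557500 cm = 5575.0 m
= 5.575 km

5.575 km


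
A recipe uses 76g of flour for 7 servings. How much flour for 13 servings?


Direct proportion: y/x = constant
k = 76/7 ≈ 10.8571
y₂ = k × 13 = 76 × 13 / 7 = 988/7
≈ 141.14

141.14


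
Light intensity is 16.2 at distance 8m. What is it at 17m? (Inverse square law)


I₁d₁² = I₂d₂²
I₂ = I₁ × (d₁/d₂)²
= 16.2 × (8/17)²
= 16.2 × 64/289
= 1036.8/289
≈ 3.5875

3.5875


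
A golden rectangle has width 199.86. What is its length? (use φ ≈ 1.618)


φ = (1 + √5) / 2 ≈ 1.618
Length = width × φ = 199.86 × 1.618 = 323.37348
≈ 323.37

323.37


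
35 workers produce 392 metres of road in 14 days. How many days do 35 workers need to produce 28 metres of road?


Days ∝ work / workers, so d₂ = d₁ × (m₁/m₂) × (w₂/w₁)
Workers factor (inverse): 35/35 = 1.0000
Work factor (direct): 28/392 ≈ 0.0714
d₂ = 14 × 35/35 × 28/392 = (14 × 35 × 28) / (35 × 392) = 13720/13720
= 1.00 days

1.00 days


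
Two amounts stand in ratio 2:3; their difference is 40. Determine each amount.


Let A = 2k, B = 3k.
3k - 2k = 40
1k = 40 → k = 40/1 = 40
A = 2×40 = 80, B = 3×40 = 120
= A = 80, B = 120

A = 80, B = 120


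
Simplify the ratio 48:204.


GCD(48, 204) = 12
48/12 : 204/12
= 4:17

4:17


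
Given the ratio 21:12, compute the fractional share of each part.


Total parts = 21 + 12 = 33
First part: 21/33 = 7/11
Second part: 12/33 = 4/11
= 7/11 and 4/11

7/11 and 4/11


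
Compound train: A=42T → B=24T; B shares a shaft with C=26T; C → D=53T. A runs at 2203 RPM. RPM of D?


Stage 1: RPM_B = RPM_A × t_A/t_B = 2203 × 42/24 = 92526/24 = 3855.25
B and C share a shaft → RPM_C = RPM_B
Stage 2: RPM_D = RPM_C × t_C/t_D = RPM_A × (t_A×t_C)/(t_B×t_D)
Overall ratio = (42×26)/(24×53) = 1092/1272
RPM_D = 2203 × 1092/1272 = 2405676/1272
≈ 1891.25 RPM

1891.25 RPM


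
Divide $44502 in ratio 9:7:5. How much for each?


Total parts = 9 + 7 + 5 = 21
Part 1: 44502 × 9/21 = 19072.29
Part 2: 44502 × 7/21 = 14834.00
Part 3: 44502 × 5/21 = 10595.71
= Part 1: $19072.29, Part 2: $14834.00, Part 3: $10595.71

Part 1: $19072.29, Part 2: $14834.00, Part 3: $10595.71


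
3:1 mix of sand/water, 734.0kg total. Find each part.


Total parts = 3 + 1 = 4
sand: 734.0 × 3/4 = 550.5kg
water: 734.0 × 1/4 = 183.5kg
= 550.5kg and 183.5kg

550.5kg and 183.5kg


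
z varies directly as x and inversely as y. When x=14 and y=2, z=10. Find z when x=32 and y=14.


z = k·x/y
Solve for k using the known point: k = z·y/x = 10×2/14 = 20/14 ≈ 1.4286
Now evaluate at x=32, y=14:
z = k × 32 / 14 = (20 × 32) / (14 × 14) = 640/196
≈ 3.2653

3.2653


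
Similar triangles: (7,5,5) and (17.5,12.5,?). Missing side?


Scale factor = 17.5/7 = 2.5
Missing side = 5 × 2.5
= 12.5

12.5


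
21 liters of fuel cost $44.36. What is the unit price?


Unit rate = total / quantity
= 44.36 / 21
= $2.11 per unit

$2.11 per unit


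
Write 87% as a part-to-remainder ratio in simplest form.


87% means 87 parts out of 100; remainder = 13
Part : remainder = 87:13
GCD = 1
= 87:13

87:13


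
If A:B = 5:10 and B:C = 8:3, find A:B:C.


Match B: multiply A:B by 8 → 40:80
Multiply B:C by 10 → 80:30
Combined: 40:80:30
GCD = 10
= 4:8:3

4:8:3


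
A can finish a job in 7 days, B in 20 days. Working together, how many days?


Rate of A = 1/7 per day
Rate of B = 1/20 per day
Combined rate = 1/7 + 1/20 = 27/140 ≈ 0.1929 per day
Days = 1 / combined rate = 140/27
≈ 5.19 days

5.19 days


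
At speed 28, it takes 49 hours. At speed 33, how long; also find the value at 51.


Inverse proportion: x × y = constant
k = 28 × 49 = 1372
At x=33: k/33 = 41.58
At x=51: k/51 = 26.90
= 41.58 and 26.90

41.58 and 26.90


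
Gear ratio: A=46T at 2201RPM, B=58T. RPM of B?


Gear ratio = 46:58 = 23:29
RPM_B = RPM_A × (teeth_A / teeth_B)
= 2201 × (46/58)
= 1745.6 RPM

1745.6 RPM


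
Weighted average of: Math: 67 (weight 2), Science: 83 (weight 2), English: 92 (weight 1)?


Numerator = 67×2 + 83×2 + 92×1
= 134 + 166 + 92
= 392
Total weight = 5
Weighted avg = 392/5
= 78.40

78.40


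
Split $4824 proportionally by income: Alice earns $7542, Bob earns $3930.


Total income = 7542 + 3930 = $11472
Alice: $4824 × 7542/11472 = $3171.43
Bob: $4824 × 3930/11472 = $1652.57
= Alice: $3171.43, Bob: $1652.57

Alice: $3171.43, Bob: $1652.57


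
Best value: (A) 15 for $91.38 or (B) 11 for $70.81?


Deal A: $91.38/15 = $6.0920/unit
Deal B: $70.81/11 = $6.4373/unit
A is cheaper per unit
= Deal A

Deal A


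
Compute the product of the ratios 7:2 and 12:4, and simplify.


Compound ratio = (7×12) : (2×4)
= 84:8
GCD = 4
= 21:2

21:2


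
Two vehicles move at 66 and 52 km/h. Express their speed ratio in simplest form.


Ratio = 66:52
GCD = 2
Simplified = 33:26
Time ratio (same distance) = 26:33
Speed ratio = 33:26

33:26


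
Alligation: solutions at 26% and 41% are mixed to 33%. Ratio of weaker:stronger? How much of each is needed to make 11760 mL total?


Let x parts of 26% mix with y parts of 41%.
26x + 41y = 33(x + y)
26x + 41y = 33x + 33y
x(26 - 33) = y(33 - 41)
x/y = (41 - 33)/(33 - 26) = 8/7
Simplify: 8:7
Total parts = 15; one part = 11760/15 = 784.00 mL
26% solution: 8×784.00 = 6272.00 mL
41% solution: 7×784.00 = 5488.00 mL
= ratio 8:7; 6272.00 mL and 5488.00 mL

ratio 8:7; 6272.00 mL and 5488.00 mL


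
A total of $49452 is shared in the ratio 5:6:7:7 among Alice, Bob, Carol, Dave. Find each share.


Total parts = 5 + 6 + 7 + 7 = 25
Alice: 49452 × 5/25 = 9890.40
Bob: 49452 × 6/25 = 11868.48
Carol: 49452 × 7/25 = 13846.56
Dave: 49452 × 7/25 = 13846.56
= Alice: $9890.40, Bob: $11868.48, Carol: $13846.56, Dave: $13846.56

Alice: $9890.40, Bob: $11868.48, Carol: $13846.56, Dave: $13846.56


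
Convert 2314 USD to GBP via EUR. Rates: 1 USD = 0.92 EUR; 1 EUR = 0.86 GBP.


Step 1: 2314 USD × 0.92 = 2128.88 EUR
Step 2: 2128.88 EUR × 0.86 = 1830.84 GBP
Implied rate USD→GBP = 0.92 × 0.86 = 0.7912
= 1830.84 GBP

1830.84 GBP


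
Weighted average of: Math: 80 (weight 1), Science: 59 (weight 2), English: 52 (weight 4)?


Numerator = 80×1 + 59×2 + 52×4
= 80 + 118 + 208
= 406
Total weight = 7
Weighted avg = 406/7
= 58.00

58.00


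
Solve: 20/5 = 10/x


Cross multiply: 20 × x = 5 × 10
20x = 50
x = 50 / 20
= 2.50

2.50


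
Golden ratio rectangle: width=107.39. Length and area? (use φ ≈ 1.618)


φ = (1 + √5) / 2 ≈ 1.618
Length = width × φ = 107.39 × 1.618 = 173.75702
≈ 173.76
Area = width × length = 107.39 × 173.75702 = 18659.7663778 ≈ 18659.77
= Length: 173.76, Area: 18659.77

Length: 173.76, Area: 18659.77


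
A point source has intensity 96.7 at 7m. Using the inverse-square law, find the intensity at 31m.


I₁d₁² = I₂d₂²
I₂ = I₁ × (d₁/d₂)²
= 96.7 × (7/31)²
= 96.7 × 49/961
= 4738.3/961
≈ 4.9306

4.9306


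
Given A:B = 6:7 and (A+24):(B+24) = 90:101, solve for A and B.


Let A = 6k, B = 7k.
(6k + 24) / (7k + 24) = 90/101
Cross-multiply: 101(6k + 24) = 90(7k + 24)
606k + 2424 = 630k + 2160
606k - 630k = 2160 - 2424
-24k = -264
k = -264/-24 = 11
A = 6×11 = 66, B = 7×11 = 77
= A = 66, B = 77

A = 66, B = 77


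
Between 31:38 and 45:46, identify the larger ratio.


31/38 = 0.8158
45/46 = 0.9783
0.8158 < 0.9783, so 31:38 is less
= 45:46

45:46


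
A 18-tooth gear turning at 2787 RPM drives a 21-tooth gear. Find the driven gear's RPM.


Gear ratio = 18:21 = 6:7
RPM_B = RPM_A × (teeth_A / teeth_B)
= 2787 × (18/21)
= 2388.9 RPM

2388.9 RPM


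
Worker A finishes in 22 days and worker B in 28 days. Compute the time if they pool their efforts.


Rate of A = 1/22 per day
Rate of B = 1/28 per day
Combined rate = 1/22 + 1/28 = 50/616 ≈ 0.0812 per day
Days = 1 / combined rate = 616/50
= 12.32 days

12.32 days


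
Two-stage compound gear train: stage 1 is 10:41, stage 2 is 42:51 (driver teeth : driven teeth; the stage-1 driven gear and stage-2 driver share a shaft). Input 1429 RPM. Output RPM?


Stage 1: RPM_B = RPM_A × t_A/t_B = 1429 × 10/41 = 14290/41 ≈ 348.54
B and C share a shaft → RPM_C = RPM_B
Stage 2: RPM_D = RPM_C × t_C/t_D = RPM_A × (t_A×t_C)/(t_B×t_D)
Overall ratio = (10×42)/(41×51) = 420/2091
RPM_D = 1429 × 420/2091 = 600180/2091
≈ 287.03 RPM

287.03 RPM


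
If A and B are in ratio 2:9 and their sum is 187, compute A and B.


Let A = 2k, B = 9k.
2k + 9k = 187
11k = 187 → k = 187/11 = 17
A = 2×17 = 34, B = 9×17 = 153
= A = 34, B = 153

A = 34, B = 153


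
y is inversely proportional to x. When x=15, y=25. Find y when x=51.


Inverse proportion: x × y = constant
k = 15 × 25 = 375
y₂ = k / 51 = 375 / 51
= 7.35

7.35


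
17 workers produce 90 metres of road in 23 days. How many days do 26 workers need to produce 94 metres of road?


Days ∝ work / workers, so d₂ = d₁ × (m₁/m₂) × (w₂/w₁)
Workers factor (inverse): 17/26 ≈ 0.6538
Work factor (direct): 94/90 ≈ 1.0444
d₂ = 23 × 17/26 × 94/90 = (23 × 17 × 94) / (26 × 90) = 36754/2340
≈ 15.71 days

15.71 days


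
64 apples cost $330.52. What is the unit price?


Unit rate = total / quantity
= 330.52 / 64
= $5.16 per unit

$5.16 per unit


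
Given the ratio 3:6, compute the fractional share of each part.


Total parts = 3 + 6 = 9
First part: 3/9 = 1/3
Second part: 6/9 = 2/3
= 1/3 and 2/3

1/3 and 2/3


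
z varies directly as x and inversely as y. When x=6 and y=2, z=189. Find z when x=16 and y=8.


z = k·x/y
Solve for k using the known point: k = z·y/x = 189×2/6 = 378/6 = 63.0000
Now evaluate at x=16, y=8:
z = k × 16 / 8 = (378 × 16) / (6 × 8) = 6048/48
= 126.0000

126.0000


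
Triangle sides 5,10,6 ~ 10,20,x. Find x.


Scale factor = 10/5 = 2
Missing side = 6 × 2
= 12.0

12.0


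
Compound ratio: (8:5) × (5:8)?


Compound ratio = (8×5) : (5×8)
= 40:40
GCD = 40
= 1:1

1:1


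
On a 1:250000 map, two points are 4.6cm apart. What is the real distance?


Real distance = map distance × scale
= 4.6cm × 250000
= 1150000 cm = 11500.0 m
= 11.500 km

11.500 km
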